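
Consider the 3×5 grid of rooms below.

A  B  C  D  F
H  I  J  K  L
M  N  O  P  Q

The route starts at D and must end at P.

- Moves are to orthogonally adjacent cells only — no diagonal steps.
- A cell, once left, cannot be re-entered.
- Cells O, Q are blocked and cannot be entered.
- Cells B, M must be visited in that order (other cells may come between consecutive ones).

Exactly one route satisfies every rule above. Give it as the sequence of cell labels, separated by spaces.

The waypoints must appear in the order B, M, with no cell reused.
Route from D: left 3 to A, down 2 to M, right 1 to N, up 1 to I, right 2 to K, down 1 to P — 10 moves in all.
Check: order respected (B at step 2, M at step 5).

D C B A H M N I J K P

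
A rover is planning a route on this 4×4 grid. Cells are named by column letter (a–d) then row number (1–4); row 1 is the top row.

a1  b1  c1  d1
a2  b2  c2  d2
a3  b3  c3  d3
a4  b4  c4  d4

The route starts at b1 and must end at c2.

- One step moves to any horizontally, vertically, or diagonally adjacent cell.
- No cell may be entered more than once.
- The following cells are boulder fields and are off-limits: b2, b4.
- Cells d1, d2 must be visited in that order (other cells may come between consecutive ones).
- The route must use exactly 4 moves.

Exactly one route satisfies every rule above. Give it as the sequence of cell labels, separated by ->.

The waypoints must appear in the order d1, d2, with no cell reused.
Route from b1: right 2 to d1, down 1 to d2, left 1 to c2 — 4 moves in all.
Check: order respected (d1 at step 2, d2 at step 3); 4 moves as required.

b1 -> c1 -> d1 -> d2 -> c2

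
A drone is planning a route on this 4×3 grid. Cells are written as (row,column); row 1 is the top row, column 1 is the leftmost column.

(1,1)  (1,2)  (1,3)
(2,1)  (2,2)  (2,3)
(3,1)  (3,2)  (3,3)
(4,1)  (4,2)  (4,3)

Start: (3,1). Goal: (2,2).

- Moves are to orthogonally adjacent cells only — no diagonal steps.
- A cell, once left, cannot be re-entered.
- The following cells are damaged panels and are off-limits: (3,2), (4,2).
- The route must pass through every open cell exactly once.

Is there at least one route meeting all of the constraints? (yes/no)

no

Cell (4,1) has only one open neighbour but is neither the start nor the goal, so a Hamiltonian route would have to both enter and leave it through the same neighbour — impossible without revisiting.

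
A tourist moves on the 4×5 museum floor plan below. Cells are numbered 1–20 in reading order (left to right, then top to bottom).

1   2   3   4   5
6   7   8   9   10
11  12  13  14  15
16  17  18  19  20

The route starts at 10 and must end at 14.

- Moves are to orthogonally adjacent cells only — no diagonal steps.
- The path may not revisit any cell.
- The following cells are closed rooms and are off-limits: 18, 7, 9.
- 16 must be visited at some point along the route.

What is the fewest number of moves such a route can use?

Any route passes through 16 somewhere between 10 and 14. Summing Manhattan distances along the two legs (10 → 16 → 14) gives a lower bound of 6 + 4 = 10 moves.
The shortest route satisfying every rule uses 12 moves: 10 → 5 → 4 → 3 → 2 → 1 → 6 → 11 → 16 → 17 → 12 → 13 → 14.
The bound of 10 isn't tight here; checking systematically, no route of length 10 through 11 satisfies every constraint, so 12 is the minimum.

12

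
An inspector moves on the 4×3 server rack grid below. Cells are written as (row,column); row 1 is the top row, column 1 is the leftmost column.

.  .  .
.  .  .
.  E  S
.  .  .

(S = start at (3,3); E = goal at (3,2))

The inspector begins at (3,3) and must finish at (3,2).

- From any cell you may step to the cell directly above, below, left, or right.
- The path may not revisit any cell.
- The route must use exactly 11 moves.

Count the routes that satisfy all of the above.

Need simple routes of exactly 11 moves from (3,3) to (3,2) (Manhattan distance 1, so 5 moves are spent on a detour and 5 undoing it).
Enumerating: (3,3) (4,3) (4,2) (4,1) (3,1) (2,1) (1,1) (1,2) (1,3) (2,3) (2,2) (3,2).
That gives 1 route.

1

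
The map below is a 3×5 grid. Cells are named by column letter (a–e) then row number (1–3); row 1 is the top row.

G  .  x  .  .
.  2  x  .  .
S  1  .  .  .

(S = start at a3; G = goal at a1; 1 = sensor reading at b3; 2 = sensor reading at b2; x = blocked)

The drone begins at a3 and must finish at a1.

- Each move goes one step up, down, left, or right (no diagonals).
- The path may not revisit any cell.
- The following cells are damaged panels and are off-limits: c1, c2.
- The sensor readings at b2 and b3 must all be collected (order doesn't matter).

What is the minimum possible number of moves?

4

Any route passes through b2 and b3 in some order between a3 and a1. Summing Manhattan distances along each leg and taking the cheapest ordering (a3 → b3 → b2 → a1) gives a lower bound of 1 + 1 + 2 = 4 moves.
A route of 4 moves achieves this: a3 → b3 → b2 → b1 → a1.
Since 4 matches the lower bound, it is optimal.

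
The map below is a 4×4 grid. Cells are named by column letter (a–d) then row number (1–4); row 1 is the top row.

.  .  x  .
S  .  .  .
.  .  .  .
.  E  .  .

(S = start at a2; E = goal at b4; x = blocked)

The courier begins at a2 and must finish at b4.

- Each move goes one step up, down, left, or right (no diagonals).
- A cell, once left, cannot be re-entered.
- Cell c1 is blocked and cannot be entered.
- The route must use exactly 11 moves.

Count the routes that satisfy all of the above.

4

Need simple routes of exactly 11 moves from a2 to b4 (Manhattan distance 3, so 4 moves are spent on a detour and 4 undoing it).
Enumerating: a2 a1 b1 b2 b3 c3 c2 d2 d3 d4 c4 b4 | a2 a1 b1 b2 c2 d2 d3 d4 c4 c3 b3 b4 | a2 a1 b1 b2 c2 d2 d3 c3 b3 a3 a4 b4 | a2 b2 c2 d2 d3 d4 c4 c3 b3 a3 a4 b4.
That gives 4 routes.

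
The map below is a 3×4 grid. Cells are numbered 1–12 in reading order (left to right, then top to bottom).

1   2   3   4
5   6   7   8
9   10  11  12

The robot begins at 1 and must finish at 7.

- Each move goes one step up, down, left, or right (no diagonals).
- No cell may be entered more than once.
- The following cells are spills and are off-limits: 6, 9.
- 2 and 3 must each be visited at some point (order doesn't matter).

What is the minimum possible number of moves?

3

Any route passes through 2 and 3 in some order between 1 and 7. Summing Manhattan distances along each leg and taking the cheapest ordering (1 → 2 → 3 → 7) gives a lower bound of 1 + 1 + 1 = 3 moves.
A route of 3 moves achieves this: 1 → 2 → 3 → 7.
Since 3 matches the lower bound, it is optimal.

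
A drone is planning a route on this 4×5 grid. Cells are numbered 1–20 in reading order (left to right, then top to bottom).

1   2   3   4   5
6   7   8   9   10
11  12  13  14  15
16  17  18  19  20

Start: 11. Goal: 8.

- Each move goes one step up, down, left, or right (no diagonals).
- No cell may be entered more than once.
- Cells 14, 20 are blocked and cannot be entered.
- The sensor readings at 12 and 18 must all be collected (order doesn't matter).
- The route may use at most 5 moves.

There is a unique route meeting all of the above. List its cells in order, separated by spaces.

11 12 17 18 13 8

Any route must reach 12 and 18 and still end at 8 within 5 moves, so the order of the required stops is forced.
Route from 11: right to 12, down to 17, right to 18, 2× up (reaching 8) — 5 moves in all.
Check: all required cells visited; 5 ≤ 5 moves.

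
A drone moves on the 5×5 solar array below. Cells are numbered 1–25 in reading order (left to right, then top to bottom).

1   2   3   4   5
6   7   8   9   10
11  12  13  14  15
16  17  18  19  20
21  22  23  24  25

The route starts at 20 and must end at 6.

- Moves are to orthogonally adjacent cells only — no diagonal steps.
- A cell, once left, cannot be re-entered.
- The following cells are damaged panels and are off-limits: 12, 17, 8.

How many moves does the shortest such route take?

The Manhattan distance from 20 to 6 is |4−2| + |5−1| = 6, so at least 6 moves are needed.
That bound ignores the blocked cells. Measuring each leg by the fewest moves that actually steer around them (20→6: 8) raises the lower bound to 8.
A route of 8 moves exists: 20 → 15 → 10 → 5 → 4 → 3 → 2 → 7 → 6.
Since 8 matches that lower bound, it is optimal.

8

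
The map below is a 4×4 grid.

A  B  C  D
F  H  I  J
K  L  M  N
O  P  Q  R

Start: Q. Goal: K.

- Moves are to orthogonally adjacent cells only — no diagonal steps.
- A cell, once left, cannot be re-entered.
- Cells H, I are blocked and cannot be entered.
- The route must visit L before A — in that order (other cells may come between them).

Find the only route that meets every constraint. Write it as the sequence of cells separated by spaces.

The waypoints must appear in the order L, A, with no cell reused.
Route from Q: left to P, up to L, 2× right (reaching N), 2× up (reaching D), 3× left (reaching A), 2× down (reaching K) — 11 moves in all.
Check: order respected (L at step 2, A at step 9).

Q P L M N J D C B A F K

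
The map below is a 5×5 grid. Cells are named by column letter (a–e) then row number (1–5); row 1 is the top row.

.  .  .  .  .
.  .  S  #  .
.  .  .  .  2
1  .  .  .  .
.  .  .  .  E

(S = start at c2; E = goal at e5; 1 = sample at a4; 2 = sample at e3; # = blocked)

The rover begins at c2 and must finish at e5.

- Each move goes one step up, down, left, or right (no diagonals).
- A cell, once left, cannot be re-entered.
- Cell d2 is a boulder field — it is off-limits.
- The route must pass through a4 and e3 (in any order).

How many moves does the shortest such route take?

Any route passes through a4 and e3 in some order between c2 and e5. Summing Manhattan distances along each leg and taking the cheapest ordering (c2 → a4 → e3 → e5) gives a lower bound of 4 + 5 + 2 = 11 moves.
A route of 11 moves achieves this: c2 → c3 → b3 → a3 → a4 → b4 → c4 → d4 → d3 → e3 → e4 → e5.
Since 11 matches the lower bound, it is optimal.

11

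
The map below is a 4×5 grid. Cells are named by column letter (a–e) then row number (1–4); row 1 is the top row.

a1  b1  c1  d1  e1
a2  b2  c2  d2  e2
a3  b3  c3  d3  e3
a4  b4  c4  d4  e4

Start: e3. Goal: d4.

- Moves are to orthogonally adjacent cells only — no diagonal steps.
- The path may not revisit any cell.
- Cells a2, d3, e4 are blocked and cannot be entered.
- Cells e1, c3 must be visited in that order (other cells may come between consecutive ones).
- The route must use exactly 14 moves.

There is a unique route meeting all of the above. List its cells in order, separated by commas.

e3, e2, e1, d1, c1, b1, b2, c2, c3, b3, a3, a4, b4, c4, d4

The waypoints must appear in the order e1, c3, with no cell reused.
Route from e3: up 2 to e1, left 3 to b1, down 1 to b2, right 1 to c2, down 1 to c3, left 2 to a3, down 1 to a4, right 3 to d4 — 14 moves in all.
Check: order respected (e1 at step 2, c3 at step 8); 14 moves as required.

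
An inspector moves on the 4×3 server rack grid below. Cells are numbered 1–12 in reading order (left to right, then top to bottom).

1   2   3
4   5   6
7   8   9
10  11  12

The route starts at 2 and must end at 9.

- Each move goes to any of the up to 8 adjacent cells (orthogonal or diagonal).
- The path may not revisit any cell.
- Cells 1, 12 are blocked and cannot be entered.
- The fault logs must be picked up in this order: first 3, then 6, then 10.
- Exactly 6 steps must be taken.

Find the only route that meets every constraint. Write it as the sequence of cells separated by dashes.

2 - 3 - 6 - 8 - 10 - 11 - 9

The waypoints must appear in the order 3, 6, 10, with no cell reused.
Route from 2: right 1 to 3, down 1 to 6, down-left 2 to 10, right 1 to 11, up-right 1 to 9 — 6 moves in all.
Check: order respected (3 at step 1, 6 at step 2, 10 at step 4); 6 moves as required.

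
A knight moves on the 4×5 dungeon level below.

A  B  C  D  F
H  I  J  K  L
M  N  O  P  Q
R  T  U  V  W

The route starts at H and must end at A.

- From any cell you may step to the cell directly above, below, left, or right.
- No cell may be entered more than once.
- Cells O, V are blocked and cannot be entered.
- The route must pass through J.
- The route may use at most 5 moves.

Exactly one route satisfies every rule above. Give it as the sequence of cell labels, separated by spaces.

Any route must reach J and still end at A within 5 moves, so the order of the required stops is forced.
Route from H: 2× right (reaching J), up to C, 2× left (reaching A) — 5 moves in all.
Check: all required cells visited; 5 ≤ 5 moves.

H I J C B A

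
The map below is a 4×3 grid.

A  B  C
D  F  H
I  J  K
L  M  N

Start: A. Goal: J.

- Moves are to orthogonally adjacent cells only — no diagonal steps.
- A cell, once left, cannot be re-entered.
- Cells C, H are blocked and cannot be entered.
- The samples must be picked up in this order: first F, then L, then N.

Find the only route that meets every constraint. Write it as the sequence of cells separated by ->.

A -> B -> F -> D -> I -> L -> M -> N -> K -> J

The waypoints must appear in the order F, L, N, with no cell reused.
Route from A: right to B, down to F, left to D, 2× down (reaching L), 2× right (reaching N), up to K, left to J — 9 moves in all.
Check: order respected (F at step 2, L at step 5, N at step 7).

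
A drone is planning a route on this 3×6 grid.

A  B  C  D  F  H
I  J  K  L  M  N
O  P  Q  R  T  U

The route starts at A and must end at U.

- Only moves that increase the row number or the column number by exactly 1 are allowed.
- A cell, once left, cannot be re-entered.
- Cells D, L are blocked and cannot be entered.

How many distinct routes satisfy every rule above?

6

A right/down-only route from A to U makes exactly 2 down-moves and 5 right-moves in some order.
With no other constraints that would be C(7,2) = 21 routes.
Subtract routes through each blocked cell (inclusion–exclusion for overlaps): − through D: 6 − through L: 12 + through D&L: 3 → 6.
That gives 6 routes.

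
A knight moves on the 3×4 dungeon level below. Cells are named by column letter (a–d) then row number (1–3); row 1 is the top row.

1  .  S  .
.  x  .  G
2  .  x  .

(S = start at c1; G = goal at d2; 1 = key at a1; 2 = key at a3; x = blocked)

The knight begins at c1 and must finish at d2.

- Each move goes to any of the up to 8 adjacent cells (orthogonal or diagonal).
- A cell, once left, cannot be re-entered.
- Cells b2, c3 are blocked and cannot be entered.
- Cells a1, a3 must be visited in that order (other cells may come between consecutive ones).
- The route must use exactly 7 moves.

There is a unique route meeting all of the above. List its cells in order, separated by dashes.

The waypoints must appear in the order a1, a3, with no cell reused.
Route from c1: left 2 to a1, down 2 to a3, right 1 to b3, up-right 1 to c2, right 1 to d2 — 7 moves in all.
Check: order respected (1 at step 2, 2 at step 4); 7 moves as required.

c1 - b1 - a1 - a2 - a3 - b3 - c2 - d2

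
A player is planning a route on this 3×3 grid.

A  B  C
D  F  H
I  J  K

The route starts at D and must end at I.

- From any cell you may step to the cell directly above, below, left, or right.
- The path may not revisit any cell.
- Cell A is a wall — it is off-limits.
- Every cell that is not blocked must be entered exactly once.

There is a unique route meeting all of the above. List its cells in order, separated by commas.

Need to visit all 8 open cells exactly once, starting at D and ending at I.
Cell C has only two open neighbours (H and B), so the path must pass straight through it: one of those is the cell it's entered from and the other is where it exits.
Route from D: right to F, up to B, right to C, 2× down (reaching K), 2× left (reaching I) — 7 moves in all.
Check: all 8 open cells covered.

D, F, B, C, H, K, J, I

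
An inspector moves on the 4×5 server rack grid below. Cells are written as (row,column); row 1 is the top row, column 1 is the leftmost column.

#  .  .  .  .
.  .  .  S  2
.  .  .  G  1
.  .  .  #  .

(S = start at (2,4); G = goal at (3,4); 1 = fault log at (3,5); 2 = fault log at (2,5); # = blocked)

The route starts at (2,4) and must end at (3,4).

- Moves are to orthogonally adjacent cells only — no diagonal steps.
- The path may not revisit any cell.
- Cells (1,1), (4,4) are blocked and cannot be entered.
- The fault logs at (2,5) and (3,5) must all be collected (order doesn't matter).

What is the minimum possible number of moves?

3

Any route passes through (2,5) and (3,5) in some order between (2,4) and (3,4). Summing Manhattan distances along each leg and taking the cheapest ordering ((2,4) → (2,5) → (3,5) → (3,4)) gives a lower bound of 1 + 1 + 1 = 3 moves.
A route of 3 moves achieves this: (2,4) → (2,5) → (3,5) → (3,4).
Since 3 matches the lower bound, it is optimal.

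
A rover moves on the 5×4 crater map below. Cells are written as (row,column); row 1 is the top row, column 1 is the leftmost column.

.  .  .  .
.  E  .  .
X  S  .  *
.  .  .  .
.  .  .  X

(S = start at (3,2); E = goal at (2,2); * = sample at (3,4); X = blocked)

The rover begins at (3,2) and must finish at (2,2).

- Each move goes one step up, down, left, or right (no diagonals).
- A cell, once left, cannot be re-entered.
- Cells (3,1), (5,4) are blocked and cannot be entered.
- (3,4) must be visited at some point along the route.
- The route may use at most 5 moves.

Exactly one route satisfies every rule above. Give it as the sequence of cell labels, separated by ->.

Any route must reach (3,4) and still end at (2,2) within 5 moves, so the order of the required stops is forced.
Route from (3,2): 2× right (reaching (3,4)), up to (2,4), 2× left (reaching (2,2)) — 5 moves in all.
Check: all required cells visited; 5 ≤ 5 moves.

(3,2) -> (3,3) -> (3,4) -> (2,4) -> (2,3) -> (2,2)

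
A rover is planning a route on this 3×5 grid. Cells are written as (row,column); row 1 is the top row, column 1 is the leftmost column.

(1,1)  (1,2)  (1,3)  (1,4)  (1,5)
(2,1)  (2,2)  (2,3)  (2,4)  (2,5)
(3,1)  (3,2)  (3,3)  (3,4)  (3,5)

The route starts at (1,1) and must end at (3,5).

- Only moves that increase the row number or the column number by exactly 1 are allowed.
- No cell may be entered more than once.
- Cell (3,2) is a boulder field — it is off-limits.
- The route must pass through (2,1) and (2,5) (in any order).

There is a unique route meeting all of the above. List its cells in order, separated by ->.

(1,1) -> (2,1) -> (2,2) -> (2,3) -> (2,4) -> (2,5) -> (3,5)

Moves only go right or down, so the column and row indices never decrease.
Route from (1,1): down to (2,1), 4× right (reaching (2,5)), down to (3,5) — 6 moves in all.
Check: all required cells visited.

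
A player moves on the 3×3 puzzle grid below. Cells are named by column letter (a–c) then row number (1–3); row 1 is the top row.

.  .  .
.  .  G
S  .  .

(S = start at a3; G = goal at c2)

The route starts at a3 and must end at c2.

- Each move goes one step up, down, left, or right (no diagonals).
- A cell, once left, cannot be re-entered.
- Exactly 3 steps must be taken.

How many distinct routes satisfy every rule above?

Need simple routes of exactly 3 moves from a3 to c2 (Manhattan distance 3, so 0 moves are spent on a detour and 0 undoing it).
Enumerating: a3 a2 b2 c2 | a3 b3 b2 c2 | a3 b3 c3 c2.
That gives 3 routes.

3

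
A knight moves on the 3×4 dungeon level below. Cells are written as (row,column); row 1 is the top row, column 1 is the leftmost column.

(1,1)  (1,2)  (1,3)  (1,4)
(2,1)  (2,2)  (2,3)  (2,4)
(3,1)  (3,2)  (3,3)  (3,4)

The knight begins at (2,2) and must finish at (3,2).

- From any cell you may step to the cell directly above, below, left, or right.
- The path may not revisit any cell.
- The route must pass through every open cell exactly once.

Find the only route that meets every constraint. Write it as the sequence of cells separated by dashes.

Need to visit all 12 open cells exactly once, starting at (2,2) and ending at (3,2).
Cell (3,4) has only two open neighbours ((2,4) and (3,3)), so the path must pass straight through it: one of those is the cell it's entered from and the other is where it exits.
Route from (2,2): right to (2,3), down to (3,3), right to (3,4), 2× up (reaching (1,4)), 3× left (reaching (1,1)), 2× down (reaching (3,1)), right to (3,2) — 11 moves in all.
Check: all 12 open cells covered.

(2,2) - (2,3) - (3,3) - (3,4) - (2,4) - (1,4) - (1,3) - (1,2) - (1,1) - (2,1) - (3,1) - (3,2)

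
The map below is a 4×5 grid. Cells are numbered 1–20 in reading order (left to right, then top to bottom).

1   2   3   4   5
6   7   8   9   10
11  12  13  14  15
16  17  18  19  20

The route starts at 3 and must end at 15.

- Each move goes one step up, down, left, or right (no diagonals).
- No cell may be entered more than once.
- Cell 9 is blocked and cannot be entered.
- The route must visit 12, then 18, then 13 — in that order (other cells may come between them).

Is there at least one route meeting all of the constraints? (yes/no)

yes

One route that works: 3 → 8 → 7 → 12 → 17 → 18 → 13 → 14 → 15.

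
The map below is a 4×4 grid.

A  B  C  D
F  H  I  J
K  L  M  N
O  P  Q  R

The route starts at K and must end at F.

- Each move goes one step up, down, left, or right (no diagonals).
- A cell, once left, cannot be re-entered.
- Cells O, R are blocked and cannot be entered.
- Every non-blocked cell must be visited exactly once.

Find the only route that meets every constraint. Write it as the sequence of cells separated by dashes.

Need to visit all 14 open cells exactly once, starting at K and ending at F.
Cell P has only two open neighbours (L and Q), so the path must pass straight through it: one of those is the cell it's entered from and the other is where it exits.
Route from K: right to L, down to P, right to Q, up to M, right to N, 2× up (reaching D), left to C, down to I, left to H, up to B, left to A, down to F — 13 moves in all.
Check: all 14 open cells covered.

K - L - P - Q - M - N - J - D - C - I - H - B - A - F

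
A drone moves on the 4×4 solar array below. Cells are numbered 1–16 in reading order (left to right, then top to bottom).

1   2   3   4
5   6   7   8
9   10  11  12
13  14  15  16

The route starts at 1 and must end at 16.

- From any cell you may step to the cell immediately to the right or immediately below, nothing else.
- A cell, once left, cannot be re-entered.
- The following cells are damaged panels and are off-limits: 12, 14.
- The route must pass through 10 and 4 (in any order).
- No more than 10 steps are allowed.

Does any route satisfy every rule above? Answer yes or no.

10 is below but to the left of 4: going 4 → 10 would need a leftward move and 10 → 4 an upward move, so no right/down-only route can visit both required cells.

no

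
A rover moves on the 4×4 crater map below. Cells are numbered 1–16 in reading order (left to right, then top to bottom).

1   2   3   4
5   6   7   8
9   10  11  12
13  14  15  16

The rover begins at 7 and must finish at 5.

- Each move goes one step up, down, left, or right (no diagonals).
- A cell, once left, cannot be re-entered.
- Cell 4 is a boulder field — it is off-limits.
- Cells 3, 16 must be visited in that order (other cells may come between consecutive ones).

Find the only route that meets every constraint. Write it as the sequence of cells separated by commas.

The waypoints must appear in the order 3, 16, with no cell reused.
Route from 7: up to 3, left to 2, 2× down (reaching 10), 2× right (reaching 12), down to 16, 3× left (reaching 13), 2× up (reaching 5) — 12 moves in all.
Check: order respected (3 at step 1, 16 at step 7).

7, 3, 2, 6, 10, 11, 12, 16, 15, 14, 13, 9, 5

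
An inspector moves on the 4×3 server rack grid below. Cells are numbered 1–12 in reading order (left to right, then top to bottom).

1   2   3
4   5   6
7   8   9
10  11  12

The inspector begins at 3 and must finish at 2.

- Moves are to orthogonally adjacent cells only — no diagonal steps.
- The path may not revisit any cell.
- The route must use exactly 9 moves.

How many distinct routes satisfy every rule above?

9

Need simple routes of exactly 9 moves from 3 to 2 (Manhattan distance 1, so 4 moves are spent on a detour and 4 undoing it).
Branch systematically from the start, pruning whenever the remaining move budget drops below the Manhattan distance to 2 or differs from it in parity. Every completion starts via 6: 9 (no valid completion starts via 2).
That gives 9 routes.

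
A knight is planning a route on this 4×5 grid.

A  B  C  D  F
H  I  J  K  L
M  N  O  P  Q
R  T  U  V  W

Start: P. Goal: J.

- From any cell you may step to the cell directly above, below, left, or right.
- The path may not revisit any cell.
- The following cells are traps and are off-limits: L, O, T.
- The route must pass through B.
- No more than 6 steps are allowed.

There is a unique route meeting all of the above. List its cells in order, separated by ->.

P -> K -> D -> C -> B -> I -> J

Any route must reach B and still end at J within 6 moves, so the order of the required stops is forced.
Route from P: 2× up (reaching D), 2× left (reaching B), down to I, right to J — 6 moves in all.
Check: all required cells visited; 6 ≤ 6 moves.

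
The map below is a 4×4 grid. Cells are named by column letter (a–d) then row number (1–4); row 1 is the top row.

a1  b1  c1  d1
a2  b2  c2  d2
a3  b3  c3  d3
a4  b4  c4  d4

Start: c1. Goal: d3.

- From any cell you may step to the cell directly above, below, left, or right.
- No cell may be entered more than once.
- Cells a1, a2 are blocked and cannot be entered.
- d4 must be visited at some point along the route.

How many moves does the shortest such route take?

Any route passes through d4 somewhere between c1 and d3. Summing Manhattan distances along the two legs (c1 → d4 → d3) gives a lower bound of 4 + 1 = 5 moves.
A route of 5 moves achieves this: c1 → c2 → c3 → c4 → d4 → d3.
Since 5 matches the lower bound, it is optimal.

5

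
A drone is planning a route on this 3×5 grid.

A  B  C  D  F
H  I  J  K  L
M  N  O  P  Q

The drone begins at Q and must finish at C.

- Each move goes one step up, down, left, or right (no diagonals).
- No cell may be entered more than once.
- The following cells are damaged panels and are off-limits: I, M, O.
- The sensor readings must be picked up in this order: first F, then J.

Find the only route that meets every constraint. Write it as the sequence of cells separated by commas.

Q, L, F, D, K, J, C

The waypoints must appear in the order F, J, with no cell reused.
Route from Q: up 2 to F, left 1 to D, down 1 to K, left 1 to J, up 1 to C — 6 moves in all.
Check: order respected (F at step 2, J at step 5).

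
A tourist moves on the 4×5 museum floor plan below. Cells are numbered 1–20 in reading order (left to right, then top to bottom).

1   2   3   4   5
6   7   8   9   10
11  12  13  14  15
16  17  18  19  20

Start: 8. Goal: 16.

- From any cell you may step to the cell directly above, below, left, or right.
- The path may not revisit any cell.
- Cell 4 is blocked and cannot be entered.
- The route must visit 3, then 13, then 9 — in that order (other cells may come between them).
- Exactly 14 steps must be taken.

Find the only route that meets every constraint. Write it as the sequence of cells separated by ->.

The waypoints must appear in the order 3, 13, 9, with no cell reused.
Route from 8: up to 3, left to 2, 2× down (reaching 12), 2× right (reaching 14), up to 9, right to 10, 2× down (reaching 20), 4× left (reaching 16) — 14 moves in all.
Check: order respected (3 at step 1, 13 at step 5, 9 at step 7); 14 moves as required.

8 -> 3 -> 2 -> 7 -> 12 -> 13 -> 14 -> 9 -> 10 -> 15 -> 20 -> 19 -> 18 -> 17 -> 16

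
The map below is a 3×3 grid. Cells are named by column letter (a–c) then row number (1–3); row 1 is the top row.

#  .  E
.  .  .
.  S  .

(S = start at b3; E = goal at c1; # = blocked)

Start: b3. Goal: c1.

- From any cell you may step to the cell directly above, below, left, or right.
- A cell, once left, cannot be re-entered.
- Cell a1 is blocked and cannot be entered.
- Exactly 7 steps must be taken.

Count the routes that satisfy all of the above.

0

Need simple routes of exactly 7 moves from b3 to c1 (Manhattan distance 3, so 2 moves are spent on a detour and 2 undoing it).
No route satisfies every constraint, so the count is 0.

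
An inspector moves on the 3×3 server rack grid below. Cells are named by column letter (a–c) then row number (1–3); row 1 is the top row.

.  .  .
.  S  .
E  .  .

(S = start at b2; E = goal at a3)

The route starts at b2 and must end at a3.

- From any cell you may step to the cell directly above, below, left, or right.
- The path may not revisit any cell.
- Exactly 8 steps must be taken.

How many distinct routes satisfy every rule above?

2

Need simple routes of exactly 8 moves from b2 to a3 (Manhattan distance 2, so 3 moves are spent on a detour and 3 undoing it).
Enumerating: b2 b3 c3 c2 c1 b1 a1 a2 a3 | b2 a2 a1 b1 c1 c2 c3 b3 a3.
That gives 2 routes.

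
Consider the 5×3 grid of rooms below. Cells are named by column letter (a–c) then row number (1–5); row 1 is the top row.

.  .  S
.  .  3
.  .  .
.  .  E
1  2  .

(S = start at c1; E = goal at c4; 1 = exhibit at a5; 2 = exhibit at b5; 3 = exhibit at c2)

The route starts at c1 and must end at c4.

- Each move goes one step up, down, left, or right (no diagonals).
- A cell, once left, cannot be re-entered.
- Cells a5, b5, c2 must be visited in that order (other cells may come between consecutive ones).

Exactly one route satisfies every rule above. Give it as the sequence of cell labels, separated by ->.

The waypoints must appear in the order a5, b5, c2, with no cell reused.
Route from c1: left 2 to a1, down 4 to a5, right 1 to b5, up 3 to b2, right 1 to c2, down 2 to c4 — 13 moves in all.
Check: order respected (1 at step 6, 2 at step 7, 3 at step 11).

c1 -> b1 -> a1 -> a2 -> a3 -> a4 -> a5 -> b5 -> b4 -> b3 -> b2 -> c2 -> c3 -> c4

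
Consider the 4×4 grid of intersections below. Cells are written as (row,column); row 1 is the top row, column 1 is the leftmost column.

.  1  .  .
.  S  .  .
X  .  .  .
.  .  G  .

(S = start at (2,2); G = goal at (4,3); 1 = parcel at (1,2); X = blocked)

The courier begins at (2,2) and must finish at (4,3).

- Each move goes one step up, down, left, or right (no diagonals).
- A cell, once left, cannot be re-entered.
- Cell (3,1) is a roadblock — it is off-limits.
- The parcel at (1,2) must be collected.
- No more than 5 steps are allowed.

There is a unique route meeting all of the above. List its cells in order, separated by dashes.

The budget equals the shortest possible length, so every move has to be on a shortest route through the required cells.
Route from (2,2): up to (1,2), right to (1,3), 3× down (reaching (4,3)) — 5 moves in all.
Check: all required cells visited; 5 ≤ 5 moves.

(2,2) - (1,2) - (1,3) - (2,3) - (3,3) - (4,3)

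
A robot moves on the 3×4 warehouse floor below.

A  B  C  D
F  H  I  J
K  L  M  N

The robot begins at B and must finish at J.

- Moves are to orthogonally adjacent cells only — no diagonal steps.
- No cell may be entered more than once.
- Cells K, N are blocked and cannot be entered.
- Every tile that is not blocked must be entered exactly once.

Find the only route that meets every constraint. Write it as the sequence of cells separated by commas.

B, A, F, H, L, M, I, C, D, J

Need to visit all 10 open cells exactly once, starting at B and ending at J.
Cell M has only two open neighbours (I and L), so the path must pass straight through it: one of those is the cell it's entered from and the other is where it exits.
Route from B: left to A, down to F, right to H, down to L, right to M, 2× up (reaching C), right to D, down to J — 9 moves in all.
Check: all 10 open cells covered.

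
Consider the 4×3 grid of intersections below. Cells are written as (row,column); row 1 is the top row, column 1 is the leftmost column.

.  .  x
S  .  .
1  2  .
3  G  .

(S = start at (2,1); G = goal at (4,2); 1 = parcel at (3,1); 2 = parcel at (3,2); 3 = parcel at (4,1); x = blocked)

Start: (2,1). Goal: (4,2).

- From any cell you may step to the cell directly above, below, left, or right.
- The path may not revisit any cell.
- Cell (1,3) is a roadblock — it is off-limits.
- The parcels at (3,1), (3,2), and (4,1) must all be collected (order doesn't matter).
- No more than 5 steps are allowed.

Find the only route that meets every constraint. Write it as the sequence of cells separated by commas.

(2,1), (2,2), (3,2), (3,1), (4,1), (4,2)

The 5-move cap with required stops at (3,1), (3,2), (4,1) leaves no slack for detours.
Route from (2,1): right to (2,2), down to (3,2), left to (3,1), down to (4,1), right to (4,2) — 5 moves in all.
Check: all required cells visited; 5 ≤ 5 moves.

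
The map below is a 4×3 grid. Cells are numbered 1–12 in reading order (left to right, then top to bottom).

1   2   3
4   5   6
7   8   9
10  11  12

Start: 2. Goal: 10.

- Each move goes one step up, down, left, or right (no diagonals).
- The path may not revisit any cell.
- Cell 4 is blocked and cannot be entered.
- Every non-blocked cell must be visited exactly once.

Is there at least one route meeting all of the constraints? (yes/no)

no

Cell 1 has only one open neighbour but is neither the start nor the goal, so a Hamiltonian route would have to both enter and leave it through the same neighbour — impossible without revisiting.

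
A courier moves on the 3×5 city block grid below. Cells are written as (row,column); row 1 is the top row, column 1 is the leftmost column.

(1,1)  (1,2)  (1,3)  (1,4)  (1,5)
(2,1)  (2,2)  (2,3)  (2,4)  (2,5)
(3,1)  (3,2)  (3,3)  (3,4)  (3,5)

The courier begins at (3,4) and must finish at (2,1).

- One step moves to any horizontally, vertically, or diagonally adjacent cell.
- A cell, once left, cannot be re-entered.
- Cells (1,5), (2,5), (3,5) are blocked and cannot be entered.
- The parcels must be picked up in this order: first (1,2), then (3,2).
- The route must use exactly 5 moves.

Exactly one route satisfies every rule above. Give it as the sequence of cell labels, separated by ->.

(3,4) -> (2,3) -> (1,2) -> (2,2) -> (3,2) -> (2,1)

The waypoints must appear in the order (1,2), (3,2), with no cell reused.
Route from (3,4): up-left 2 to (1,2), down 2 to (3,2), up-left 1 to (2,1) — 5 moves in all.
Check: order respected ((1,2) at step 2, (3,2) at step 4); 5 moves as required.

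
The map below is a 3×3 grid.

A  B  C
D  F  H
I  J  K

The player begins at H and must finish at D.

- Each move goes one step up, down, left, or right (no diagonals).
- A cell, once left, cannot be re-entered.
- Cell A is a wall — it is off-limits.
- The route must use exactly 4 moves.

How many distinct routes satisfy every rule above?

Need simple routes of exactly 4 moves from H to D (Manhattan distance 2, so 1 moves are spent on a detour and 1 undoing it).
Enumerating: H C B F D | H K J F D | H K J I D | H F J I D.
That gives 4 routes.

4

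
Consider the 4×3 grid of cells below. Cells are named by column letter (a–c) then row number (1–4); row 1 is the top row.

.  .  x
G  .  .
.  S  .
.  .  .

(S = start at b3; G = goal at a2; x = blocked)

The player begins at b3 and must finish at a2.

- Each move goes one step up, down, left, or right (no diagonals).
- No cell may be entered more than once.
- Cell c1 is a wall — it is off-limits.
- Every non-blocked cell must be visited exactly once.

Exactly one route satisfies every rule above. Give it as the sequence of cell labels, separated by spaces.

Need to visit all 11 open cells exactly once, starting at b3 and ending at a2.
Cell a1 has only two open neighbours (a2 and b1), so the path must pass straight through it: one of those is the cell it's entered from and the other is where it exits.
Route from b3: left to a3, down to a4, 2× right (reaching c4), 2× up (reaching c2), left to b2, up to b1, left to a1, down to a2 — 10 moves in all.
Check: all 11 open cells covered.

b3 a3 a4 b4 c4 c3 c2 b2 b1 a1 a2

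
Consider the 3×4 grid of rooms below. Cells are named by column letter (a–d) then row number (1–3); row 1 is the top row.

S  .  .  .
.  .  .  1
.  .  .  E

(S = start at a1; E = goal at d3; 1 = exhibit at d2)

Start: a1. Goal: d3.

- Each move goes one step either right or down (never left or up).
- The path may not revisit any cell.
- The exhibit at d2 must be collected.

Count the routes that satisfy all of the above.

4

A right/down-only route from a1 to d3 makes exactly 2 down-moves and 3 right-moves in some order.
With no other constraints that would be C(5,2) = 10 routes.
Split at d2 and multiply the segment counts: a1→d2: 4; d2→d3: 1; product = 4.
That gives 4 routes.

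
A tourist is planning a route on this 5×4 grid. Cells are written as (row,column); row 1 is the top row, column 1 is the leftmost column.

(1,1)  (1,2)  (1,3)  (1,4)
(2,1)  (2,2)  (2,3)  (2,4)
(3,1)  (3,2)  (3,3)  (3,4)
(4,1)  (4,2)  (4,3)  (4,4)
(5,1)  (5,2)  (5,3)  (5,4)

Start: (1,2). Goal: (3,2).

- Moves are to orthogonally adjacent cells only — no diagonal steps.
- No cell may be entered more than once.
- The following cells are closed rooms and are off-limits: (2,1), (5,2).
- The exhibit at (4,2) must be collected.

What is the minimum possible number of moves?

Any route passes through (4,2) somewhere between (1,2) and (3,2). Summing Manhattan distances along the two legs ((1,2) → (4,2) → (3,2)) gives a lower bound of 3 + 1 = 4 moves.
The shortest route satisfying every rule uses 6 moves: (1,2) → (2,2) → (2,3) → (3,3) → (4,3) → (4,2) → (3,2).
The bound of 4 isn't tight here; checking systematically, no route of length 4 through 5 satisfies every constraint, so 6 is the minimum.

6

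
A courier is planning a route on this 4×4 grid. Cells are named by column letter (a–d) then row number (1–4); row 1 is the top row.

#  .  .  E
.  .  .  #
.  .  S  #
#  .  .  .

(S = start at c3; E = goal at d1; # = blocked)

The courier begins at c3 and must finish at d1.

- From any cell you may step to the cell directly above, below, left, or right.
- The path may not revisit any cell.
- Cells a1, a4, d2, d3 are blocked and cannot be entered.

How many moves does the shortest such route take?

3

The Manhattan distance from c3 to d1 is |3−1| + |3−4| = 3, so at least 3 moves are needed.
A route of 3 moves achieves this: c3 → c2 → c1 → d1.
Since 3 matches the lower bound, it is optimal.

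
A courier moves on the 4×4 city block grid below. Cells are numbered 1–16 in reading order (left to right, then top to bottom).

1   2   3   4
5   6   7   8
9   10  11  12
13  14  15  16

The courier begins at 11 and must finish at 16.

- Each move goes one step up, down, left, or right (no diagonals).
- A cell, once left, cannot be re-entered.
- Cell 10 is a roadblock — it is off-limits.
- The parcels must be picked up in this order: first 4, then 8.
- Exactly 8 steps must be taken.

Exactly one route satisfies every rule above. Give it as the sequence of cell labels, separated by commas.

The waypoints must appear in the order 4, 8, with no cell reused.
Route from 11: up to 7, left to 6, up to 2, 2× right (reaching 4), 3× down (reaching 16) — 8 moves in all.
Check: order respected (4 at step 5, 8 at step 6); 8 moves as required.

11, 7, 6, 2, 3, 4, 8, 12, 16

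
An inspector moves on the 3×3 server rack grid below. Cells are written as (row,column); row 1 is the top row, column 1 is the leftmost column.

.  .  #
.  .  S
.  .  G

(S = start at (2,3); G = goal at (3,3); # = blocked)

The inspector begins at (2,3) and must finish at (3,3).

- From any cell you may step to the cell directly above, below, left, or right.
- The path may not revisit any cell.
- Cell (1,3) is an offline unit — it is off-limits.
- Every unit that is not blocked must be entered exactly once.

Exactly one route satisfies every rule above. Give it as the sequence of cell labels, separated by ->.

(2,3) -> (2,2) -> (1,2) -> (1,1) -> (2,1) -> (3,1) -> (3,2) -> (3,3)

Need to visit all 8 open cells exactly once, starting at (2,3) and ending at (3,3).
Cell (1,2) has only two open neighbours ((2,2) and (1,1)), so the path must pass straight through it: one of those is the cell it's entered from and the other is where it exits.
Route from (2,3): left to (2,2), up to (1,2), left to (1,1), 2× down (reaching (3,1)), 2× right (reaching (3,3)) — 7 moves in all.
Check: all 8 open cells covered.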